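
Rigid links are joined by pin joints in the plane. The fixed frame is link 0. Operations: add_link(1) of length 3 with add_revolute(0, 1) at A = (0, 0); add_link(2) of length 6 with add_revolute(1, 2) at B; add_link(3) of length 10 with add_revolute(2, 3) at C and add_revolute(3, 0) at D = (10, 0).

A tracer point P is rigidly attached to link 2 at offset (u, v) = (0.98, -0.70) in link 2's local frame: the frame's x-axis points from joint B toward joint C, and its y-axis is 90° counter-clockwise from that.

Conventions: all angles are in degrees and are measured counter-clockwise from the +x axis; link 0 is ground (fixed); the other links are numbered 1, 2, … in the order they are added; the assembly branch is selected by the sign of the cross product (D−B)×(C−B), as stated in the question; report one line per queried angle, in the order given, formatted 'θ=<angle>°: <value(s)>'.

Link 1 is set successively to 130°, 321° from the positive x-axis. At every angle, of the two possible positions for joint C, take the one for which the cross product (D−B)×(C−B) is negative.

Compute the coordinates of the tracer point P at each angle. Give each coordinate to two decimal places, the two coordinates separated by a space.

A=(0,0), D=(10.00,0)
θ=130°: B = A + 3.00·(cos130°, sin130°) = (-1.9284, 2.2981)
θ=130°: |BD| = 12.1477
θ=130°: circle(B,6.00) ∩ circle(D,10.00): a=3.4396, h=4.9162
θ=130°:   candidates: C₊=(2.3792,6.4748) cross=59.721; C₋=(0.5191,-3.1800) cross=-59.721
θ=130°:   branch - wants cross < 0 → take C=(0.5191,-3.1800) (cross=-59.721)
θ=130°: ex = (C−B)/|BC| = (0.4079,-0.9130); ey = (0.9130,0.4079)
θ=130°: P = B + 0.98·ex + -0.70·ey = (-2.1677,1.1178)
θ=321°: B = A + 3.00·(cos321°, sin321°) = (2.3314, -1.8880)
θ=321°: |BD| = 7.8975
θ=321°: circle(B,6.00) ∩ circle(D,10.00): a=-0.1031, h=5.9991
θ=321°:   candidates: C₊=(0.7972,3.9126) cross=47.378; C₋=(3.6654,-7.7378) cross=-47.378
θ=321°:   branch - wants cross < 0 → take C=(3.6654,-7.7378) (cross=-47.378)
θ=321°: ex = (C−B)/|BC| = (0.2223,-0.9750); ey = (0.9750,0.2223)
θ=321°: P = B + 0.98·ex + -0.70·ey = (1.8668,-2.9991)

θ=130°: -2.17 1.12
θ=321°: 1.87 -3.00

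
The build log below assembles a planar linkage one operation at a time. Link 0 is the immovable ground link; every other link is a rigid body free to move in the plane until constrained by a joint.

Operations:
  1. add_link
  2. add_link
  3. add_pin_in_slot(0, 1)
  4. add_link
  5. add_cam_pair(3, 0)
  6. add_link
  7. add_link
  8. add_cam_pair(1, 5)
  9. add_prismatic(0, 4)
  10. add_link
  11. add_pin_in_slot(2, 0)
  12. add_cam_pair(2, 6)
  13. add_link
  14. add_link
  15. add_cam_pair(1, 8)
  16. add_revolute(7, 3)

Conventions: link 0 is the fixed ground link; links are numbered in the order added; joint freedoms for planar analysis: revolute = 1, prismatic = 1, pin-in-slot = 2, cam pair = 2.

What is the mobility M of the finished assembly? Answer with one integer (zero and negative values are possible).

link 0 = ground. State L|J1|J2 = 1|0|0
+link1  2|0|0
+link2  3|0|0
PS(0,1) f=2→J2  3|0|1
+link3  4|0|1
C(3,0) f=2→J2  4|0|2
+link4  5|0|2
+link5  6|0|2
C(1,5) f=2→J2  6|0|3
P(0,4) f=1→J1  6|1|3
+link6  7|1|3
PS(2,0) f=2→J2  7|1|4
C(2,6) f=2→J2  7|1|5
+link7  8|1|5
+link8  9|1|5
C(1,8) f=2→J2  9|1|6
R(7,3) f=1→J1  9|2|6
M = 3(9−1)−2·2−6 = 24−4−6 = 14

M = 14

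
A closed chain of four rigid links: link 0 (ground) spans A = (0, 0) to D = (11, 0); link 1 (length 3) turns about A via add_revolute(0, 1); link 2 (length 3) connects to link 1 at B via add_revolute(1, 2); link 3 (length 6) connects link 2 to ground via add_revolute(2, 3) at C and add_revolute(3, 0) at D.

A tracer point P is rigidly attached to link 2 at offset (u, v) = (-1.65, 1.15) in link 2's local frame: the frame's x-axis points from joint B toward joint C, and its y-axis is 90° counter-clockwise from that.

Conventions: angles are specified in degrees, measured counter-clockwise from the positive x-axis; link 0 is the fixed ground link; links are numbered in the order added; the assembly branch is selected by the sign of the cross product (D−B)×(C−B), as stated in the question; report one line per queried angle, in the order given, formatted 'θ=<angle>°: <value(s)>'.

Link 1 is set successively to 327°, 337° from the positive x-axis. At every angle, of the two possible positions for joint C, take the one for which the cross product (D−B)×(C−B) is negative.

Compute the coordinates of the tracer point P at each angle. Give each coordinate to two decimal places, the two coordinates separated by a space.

A=(0,0), D=(11.00,0)
θ=327°: B = A + 3.00·(cos327°, sin327°) = (2.5160, -1.6339)
θ=327°: |BD| = 8.6399
θ=327°: circle(B,3.00) ∩ circle(D,6.00): a=2.7574, h=1.1818
θ=327°:   candidates: C₊=(5.0002,0.0480) cross=10.210; C₋=(5.4472,-2.2729) cross=-10.210
θ=327°:   branch - wants cross < 0 → take C=(5.4472,-2.2729) (cross=-10.210)
θ=327°: ex = (C−B)/|BC| = (0.9771,-0.2130); ey = (0.2130,0.9771)
θ=327°: P = B + -1.65·ex + 1.15·ey = (1.1488,-0.1589)
θ=337°: B = A + 3.00·(cos337°, sin337°) = (2.7615, -1.1722)
θ=337°: |BD| = 8.3215
θ=337°: circle(B,3.00) ∩ circle(D,6.00): a=2.5384, h=1.5989
θ=337°:   candidates: C₊=(5.0494,0.7683) cross=13.305; C₋=(5.4998,-2.3976) cross=-13.305
θ=337°:   branch - wants cross < 0 → take C=(5.4998,-2.3976) (cross=-13.305)
θ=337°: ex = (C−B)/|BC| = (0.9128,-0.4085); ey = (0.4085,0.9128)
θ=337°: P = B + -1.65·ex + 1.15·ey = (1.7252,0.5515)

θ=327°: 1.15 -0.16
θ=337°: 1.73 0.55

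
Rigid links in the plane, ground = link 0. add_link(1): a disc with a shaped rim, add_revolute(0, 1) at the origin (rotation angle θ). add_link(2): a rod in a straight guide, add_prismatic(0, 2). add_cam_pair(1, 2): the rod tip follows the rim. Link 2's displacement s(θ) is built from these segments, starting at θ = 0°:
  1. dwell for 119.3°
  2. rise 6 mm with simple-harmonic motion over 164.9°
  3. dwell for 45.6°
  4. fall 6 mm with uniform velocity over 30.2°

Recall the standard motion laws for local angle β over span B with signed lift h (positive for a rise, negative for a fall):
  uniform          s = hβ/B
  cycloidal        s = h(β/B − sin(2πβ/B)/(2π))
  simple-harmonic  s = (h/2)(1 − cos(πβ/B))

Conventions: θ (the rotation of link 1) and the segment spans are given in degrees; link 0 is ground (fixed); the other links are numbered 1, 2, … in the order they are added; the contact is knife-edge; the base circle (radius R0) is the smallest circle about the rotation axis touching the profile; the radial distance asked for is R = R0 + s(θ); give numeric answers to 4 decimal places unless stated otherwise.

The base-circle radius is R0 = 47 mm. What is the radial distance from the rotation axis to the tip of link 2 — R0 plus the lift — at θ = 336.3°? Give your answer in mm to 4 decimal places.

segment 1 (0° to 119.3°, dwell): s unchanged at 0.0000
segment 2 (119.3° to 284.2°, simple-harmonic, h = 6) is passed completely: s = 0.0000 + (6) = 6.0000
segment 3 (284.2° to 329.8°, dwell): s unchanged at 6.0000
θ = 336.3° falls in segment 4 (329.8° to 360°, uniform, h = -6): β = 336.3 − 329.8 = 6.5°, B = 30.2°; Δs = -6·6.5/30.2 = -1.2914; s = 6.0000 − 1.2914 = 4.7086
R = R0 + s = 47 + 4.7086 = 51.7086

51.7086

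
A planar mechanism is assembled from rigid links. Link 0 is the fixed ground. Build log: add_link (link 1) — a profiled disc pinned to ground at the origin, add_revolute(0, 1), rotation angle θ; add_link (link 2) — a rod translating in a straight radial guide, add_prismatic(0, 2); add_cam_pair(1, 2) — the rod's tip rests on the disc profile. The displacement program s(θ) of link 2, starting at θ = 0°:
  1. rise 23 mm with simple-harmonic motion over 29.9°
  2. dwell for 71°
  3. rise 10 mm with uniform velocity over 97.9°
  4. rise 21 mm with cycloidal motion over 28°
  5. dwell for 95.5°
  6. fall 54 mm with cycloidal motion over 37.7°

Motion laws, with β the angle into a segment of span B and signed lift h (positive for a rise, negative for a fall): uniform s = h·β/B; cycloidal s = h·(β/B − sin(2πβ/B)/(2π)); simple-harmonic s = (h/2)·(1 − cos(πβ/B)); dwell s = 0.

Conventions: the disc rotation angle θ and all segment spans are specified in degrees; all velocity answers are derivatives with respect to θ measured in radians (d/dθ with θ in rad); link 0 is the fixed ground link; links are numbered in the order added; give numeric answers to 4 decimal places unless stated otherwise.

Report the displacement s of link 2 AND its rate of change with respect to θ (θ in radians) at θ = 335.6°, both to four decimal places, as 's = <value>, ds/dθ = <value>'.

seg 1 [0°–29.9°] simple-harmonic, h=23: full span → s += 23 → s = 23.0000
seg 2 [29.9°–100.9°] dwell: s stays 23.0000
seg 3 [100.9°–198.8°] uniform, h=10: full span → s += 10 → s = 33.0000
seg 4 [198.8°–226.8°] cycloidal, h=21: full span → s += 21 → s = 54.0000
seg 5 [226.8°–322.3°] dwell: s stays 54.0000
seg 6 [322.3°–360°] cycloidal, h=-54: θ=335.6° here. β=13.3, B=37.7. -54·(0.3528 − sin(2π·0.3528)/(2π)) = -12.1869 → s = 41.8131
velocity in seg [322.3°–360°] (cycloidal), θ in radians: β = 13.3° = 0.2321 rad, B = 37.7° = 0.6580 rad; ds/dθ = (h/B)(1 − cos(2πβ/B)) = ((-54)/0.6580)(1 − cos(2π·0.3528)) = -131.461150 mm/rad

s = 41.8131, ds/dθ = -131.4612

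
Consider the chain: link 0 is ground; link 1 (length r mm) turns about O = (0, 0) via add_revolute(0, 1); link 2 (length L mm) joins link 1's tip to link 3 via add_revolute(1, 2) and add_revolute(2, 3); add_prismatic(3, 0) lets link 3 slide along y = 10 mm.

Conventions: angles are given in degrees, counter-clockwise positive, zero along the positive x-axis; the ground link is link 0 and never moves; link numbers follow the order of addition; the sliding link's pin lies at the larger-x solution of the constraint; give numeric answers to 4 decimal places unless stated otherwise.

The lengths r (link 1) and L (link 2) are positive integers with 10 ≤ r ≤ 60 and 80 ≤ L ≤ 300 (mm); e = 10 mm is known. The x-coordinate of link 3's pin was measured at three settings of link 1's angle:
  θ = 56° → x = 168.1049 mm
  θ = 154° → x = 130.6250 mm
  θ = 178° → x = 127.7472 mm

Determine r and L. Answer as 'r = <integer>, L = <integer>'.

constraint per measurement: (x − r cos θ)² + (r sin θ − e)² = L²
subtracting the θ₁ and θ₂ equations cancels the r² and L² terms:
r = (x₁² − x₂²) / (2[(x₁cos θ₁ + e sin θ₁) − (x₂cos θ₂ + e sin θ₂)]) = 26.0000 → r = 26
L² = (x₁ − r cos θ₁)² + (r sin θ₁ − e)² = 23715.9984 → L = 154.0000 → L = 154
check at θ₃=178°: x = 127.7472 (printed 127.7472) ✓

r = 26, L = 154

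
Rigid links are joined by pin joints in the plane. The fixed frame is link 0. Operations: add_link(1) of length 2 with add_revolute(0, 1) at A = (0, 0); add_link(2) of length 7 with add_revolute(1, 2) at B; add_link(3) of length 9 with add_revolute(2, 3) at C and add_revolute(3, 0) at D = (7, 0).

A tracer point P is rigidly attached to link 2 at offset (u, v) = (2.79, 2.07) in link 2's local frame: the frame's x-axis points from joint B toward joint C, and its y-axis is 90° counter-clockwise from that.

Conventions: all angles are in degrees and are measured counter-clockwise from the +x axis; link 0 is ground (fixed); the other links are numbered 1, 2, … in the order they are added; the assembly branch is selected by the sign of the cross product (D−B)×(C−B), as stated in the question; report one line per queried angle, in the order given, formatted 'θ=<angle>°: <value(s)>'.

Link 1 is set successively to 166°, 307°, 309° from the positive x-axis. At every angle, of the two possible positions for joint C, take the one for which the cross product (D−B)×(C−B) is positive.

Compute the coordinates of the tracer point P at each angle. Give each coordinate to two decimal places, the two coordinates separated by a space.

A=(0,0), D=(7.00,0)
θ=166°: B = A + 2.00·(cos166°, sin166°) = (-1.9406, 0.4838)
θ=166°: |BD| = 8.9537
θ=166°: circle(B,7.00) ∩ circle(D,9.00): a=2.6899, h=6.4626
θ=166°:   candidates: C₊=(1.0946,6.7916) cross=57.864; C₋=(0.3961,-6.1146) cross=-57.864
θ=166°:   branch + wants cross > 0 → take C=(1.0946,6.7916) (cross=57.864)
θ=166°: ex = (C−B)/|BC| = (0.4336,0.9011); ey = (-0.9011,0.4336)
θ=166°: P = B + 2.79·ex + 2.07·ey = (-2.5962,3.8955)
θ=307°: B = A + 2.00·(cos307°, sin307°) = (1.2036, -1.5973)
θ=307°: |BD| = 6.0124
θ=307°: circle(B,7.00) ∩ circle(D,9.00): a=0.3451, h=6.9915
θ=307°:   candidates: C₊=(-0.3211,5.2347) cross=42.036; C₋=(3.3937,-8.2459) cross=-42.036
θ=307°:   branch + wants cross > 0 → take C=(-0.3211,5.2347) (cross=42.036)
θ=307°: ex = (C−B)/|BC| = (-0.2178,0.9760); ey = (-0.9760,-0.2178)
θ=307°: P = B + 2.79·ex + 2.07·ey = (-1.4244,0.6749)
θ=309°: B = A + 2.00·(cos309°, sin309°) = (1.2586, -1.5543)
θ=309°: |BD| = 5.9480
θ=309°: circle(B,7.00) ∩ circle(D,9.00): a=0.2840, h=6.9942
θ=309°:   candidates: C₊=(-0.2949,5.2711) cross=41.602; C₋=(3.3605,-8.2313) cross=-41.602
θ=309°:   branch + wants cross > 0 → take C=(-0.2949,5.2711) (cross=41.602)
θ=309°: ex = (C−B)/|BC| = (-0.2219,0.9751); ey = (-0.9751,-0.2219)
θ=309°: P = B + 2.79·ex + 2.07·ey = (-1.3789,0.7067)

θ=166°: -2.60 3.90
θ=307°: -1.42 0.67
θ=309°: -1.38 0.71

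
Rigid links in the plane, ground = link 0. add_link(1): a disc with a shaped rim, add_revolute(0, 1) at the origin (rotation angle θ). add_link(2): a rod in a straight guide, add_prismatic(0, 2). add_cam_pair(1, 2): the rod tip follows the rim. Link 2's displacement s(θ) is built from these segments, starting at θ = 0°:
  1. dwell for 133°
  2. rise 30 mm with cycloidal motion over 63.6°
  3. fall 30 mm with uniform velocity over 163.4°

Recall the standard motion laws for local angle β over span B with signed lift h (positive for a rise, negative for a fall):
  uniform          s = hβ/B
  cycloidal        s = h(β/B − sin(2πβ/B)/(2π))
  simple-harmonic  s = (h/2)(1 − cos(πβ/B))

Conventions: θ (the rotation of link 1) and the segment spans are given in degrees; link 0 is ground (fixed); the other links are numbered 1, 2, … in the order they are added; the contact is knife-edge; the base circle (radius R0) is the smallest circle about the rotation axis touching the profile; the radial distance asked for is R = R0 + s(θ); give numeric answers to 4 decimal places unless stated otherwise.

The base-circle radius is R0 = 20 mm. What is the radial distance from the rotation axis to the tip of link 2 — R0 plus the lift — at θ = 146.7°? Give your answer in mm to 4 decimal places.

segment 1 (0° to 133°, dwell): s unchanged at 0.0000
θ = 146.7° falls in segment 2 (133° to 196.6°, cycloidal, h = 30): β = 146.7 − 133 = 13.7°, B = 63.6°; Δs = 30·(0.2154 − sin(2π·0.2154)/(2π)) = 1.7999; s = 0.0000 + 1.7999 = 1.7999
R = R0 + s = 20 + 1.7999 = 21.7999

21.7999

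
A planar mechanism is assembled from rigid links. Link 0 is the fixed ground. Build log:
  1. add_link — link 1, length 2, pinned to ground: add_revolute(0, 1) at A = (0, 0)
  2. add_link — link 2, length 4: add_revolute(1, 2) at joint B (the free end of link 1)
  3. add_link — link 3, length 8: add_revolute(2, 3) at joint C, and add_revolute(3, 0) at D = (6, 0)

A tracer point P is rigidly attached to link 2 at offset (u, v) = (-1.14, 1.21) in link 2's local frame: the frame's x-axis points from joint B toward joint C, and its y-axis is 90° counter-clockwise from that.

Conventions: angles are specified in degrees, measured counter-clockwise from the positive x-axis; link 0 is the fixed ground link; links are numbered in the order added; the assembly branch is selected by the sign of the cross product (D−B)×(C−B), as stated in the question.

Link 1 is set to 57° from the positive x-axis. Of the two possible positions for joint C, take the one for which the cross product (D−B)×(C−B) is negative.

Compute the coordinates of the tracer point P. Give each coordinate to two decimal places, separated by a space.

A=(0,0), D=(6.00,0)
B = A + 2.00·(cos57°, sin57°) = (1.0893, 1.6773)
|BD| = 5.1893
circle(B,4.00) ∩ circle(D,8.00): a=-2.0303, h=3.4464
  candidates: C₊=(0.2820,5.5950) cross=17.885; C₋=(-1.9460,-0.9278) cross=-17.885
  branch - wants cross < 0 → take C=(-1.9460,-0.9278) (cross=-17.885)
ex = (C−B)/|BC| = (-0.7588,-0.6513); ey = (0.6513,-0.7588)
P = B + -1.14·ex + 1.21·ey = (2.7424,1.5016)

2.74 1.50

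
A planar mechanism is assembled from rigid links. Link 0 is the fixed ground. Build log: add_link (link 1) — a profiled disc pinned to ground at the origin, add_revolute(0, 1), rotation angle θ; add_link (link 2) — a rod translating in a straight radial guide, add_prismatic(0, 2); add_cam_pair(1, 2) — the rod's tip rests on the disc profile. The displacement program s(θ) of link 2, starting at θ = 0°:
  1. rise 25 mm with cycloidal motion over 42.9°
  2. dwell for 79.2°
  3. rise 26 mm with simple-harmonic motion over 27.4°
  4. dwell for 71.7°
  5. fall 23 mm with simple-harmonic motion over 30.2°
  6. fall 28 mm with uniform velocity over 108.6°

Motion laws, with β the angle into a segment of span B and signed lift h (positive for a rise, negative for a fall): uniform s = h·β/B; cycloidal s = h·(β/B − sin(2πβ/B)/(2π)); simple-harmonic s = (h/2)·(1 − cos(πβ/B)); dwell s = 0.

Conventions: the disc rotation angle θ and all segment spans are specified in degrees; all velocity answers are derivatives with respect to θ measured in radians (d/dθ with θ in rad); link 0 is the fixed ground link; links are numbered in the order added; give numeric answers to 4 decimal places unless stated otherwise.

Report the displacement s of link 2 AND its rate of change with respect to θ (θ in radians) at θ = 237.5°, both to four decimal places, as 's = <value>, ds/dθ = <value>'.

seg 1 [0°–42.9°] cycloidal, h=25: full span → s += 25 → s = 25.0000
seg 2 [42.9°–122.1°] dwell: s stays 25.0000
seg 3 [122.1°–149.5°] simple-harmonic, h=26: full span → s += 26 → s = 51.0000
seg 4 [149.5°–221.2°] dwell: s stays 51.0000
seg 5 [221.2°–251.4°] simple-harmonic, h=-23: θ=237.5° here. β=16.3, B=30.2. -23/2·(1 − cos(π·0.5397)) = -12.9318 → s = 38.0682
velocity in seg [221.2°–251.4°] (simple-harmonic), θ in radians: β = 16.3° = 0.2845 rad, B = 30.2° = 0.5271 rad; ds/dθ = (πh/(2B)) sin(πβ/B) = (π·(-23)/(2·0.5271)) sin(π·0.5397) = -68.009690 mm/rad

s = 38.0682, ds/dθ = -68.0097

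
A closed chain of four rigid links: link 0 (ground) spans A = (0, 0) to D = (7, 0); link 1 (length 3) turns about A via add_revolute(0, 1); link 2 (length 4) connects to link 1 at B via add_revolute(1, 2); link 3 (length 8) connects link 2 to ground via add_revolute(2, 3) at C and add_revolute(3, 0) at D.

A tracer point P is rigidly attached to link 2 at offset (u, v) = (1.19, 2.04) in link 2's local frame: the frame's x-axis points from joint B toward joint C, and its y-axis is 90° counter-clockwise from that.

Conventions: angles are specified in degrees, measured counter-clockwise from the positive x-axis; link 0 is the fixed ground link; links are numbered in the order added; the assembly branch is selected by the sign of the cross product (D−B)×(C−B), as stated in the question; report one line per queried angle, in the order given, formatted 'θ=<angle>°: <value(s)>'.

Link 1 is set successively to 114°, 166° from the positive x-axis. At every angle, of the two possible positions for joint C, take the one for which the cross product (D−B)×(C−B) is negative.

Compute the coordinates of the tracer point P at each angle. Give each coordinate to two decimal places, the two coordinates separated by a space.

A=(0,0), D=(7.00,0)
θ=114°: B = A + 3.00·(cos114°, sin114°) = (-1.2202, 2.7406)
θ=114°: |BD| = 8.6650
θ=114°: circle(B,4.00) ∩ circle(D,8.00): a=1.5628, h=3.6821
θ=114°:   candidates: C₊=(1.4269,5.7394) cross=31.905; C₋=(-0.9023,-1.2467) cross=-31.905
θ=114°:   branch - wants cross < 0 → take C=(-0.9023,-1.2467) (cross=-31.905)
θ=114°: ex = (C−B)/|BC| = (0.0795,-0.9968); ey = (0.9968,0.0795)
θ=114°: P = B + 1.19·ex + 2.04·ey = (0.9079,1.7166)
θ=166°: B = A + 3.00·(cos166°, sin166°) = (-2.9109, 0.7258)
θ=166°: |BD| = 9.9374
θ=166°: circle(B,4.00) ∩ circle(D,8.00): a=2.5536, h=3.0788
θ=166°:   candidates: C₊=(-0.1392,3.6099) cross=30.596; C₋=(-0.5890,-2.5313) cross=-30.596
θ=166°:   branch - wants cross < 0 → take C=(-0.5890,-2.5313) (cross=-30.596)
θ=166°: ex = (C−B)/|BC| = (0.5805,-0.8143); ey = (0.8143,0.5805)
θ=166°: P = B + 1.19·ex + 2.04·ey = (-0.5590,0.9410)

θ=114°: 0.91 1.72
θ=166°: -0.56 0.94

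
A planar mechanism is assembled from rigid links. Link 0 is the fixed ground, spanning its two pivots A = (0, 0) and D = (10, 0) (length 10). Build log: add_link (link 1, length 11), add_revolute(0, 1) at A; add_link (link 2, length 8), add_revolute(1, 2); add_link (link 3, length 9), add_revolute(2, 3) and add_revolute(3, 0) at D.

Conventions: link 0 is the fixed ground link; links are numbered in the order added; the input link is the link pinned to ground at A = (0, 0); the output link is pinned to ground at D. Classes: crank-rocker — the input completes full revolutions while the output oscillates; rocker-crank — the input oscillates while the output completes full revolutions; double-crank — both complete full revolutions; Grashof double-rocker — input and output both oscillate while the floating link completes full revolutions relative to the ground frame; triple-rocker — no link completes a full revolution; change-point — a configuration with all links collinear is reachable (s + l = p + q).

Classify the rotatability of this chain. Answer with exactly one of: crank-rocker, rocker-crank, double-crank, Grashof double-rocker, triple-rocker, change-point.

lengths: ground=10, input=11, coupler=8, output=9
sorted: s=8 (shortest), l=11 (longest), p+q=19
s + l = 19 vs p + q = 19
s + l = p + q → change-point (collinear configuration reachable)

change-point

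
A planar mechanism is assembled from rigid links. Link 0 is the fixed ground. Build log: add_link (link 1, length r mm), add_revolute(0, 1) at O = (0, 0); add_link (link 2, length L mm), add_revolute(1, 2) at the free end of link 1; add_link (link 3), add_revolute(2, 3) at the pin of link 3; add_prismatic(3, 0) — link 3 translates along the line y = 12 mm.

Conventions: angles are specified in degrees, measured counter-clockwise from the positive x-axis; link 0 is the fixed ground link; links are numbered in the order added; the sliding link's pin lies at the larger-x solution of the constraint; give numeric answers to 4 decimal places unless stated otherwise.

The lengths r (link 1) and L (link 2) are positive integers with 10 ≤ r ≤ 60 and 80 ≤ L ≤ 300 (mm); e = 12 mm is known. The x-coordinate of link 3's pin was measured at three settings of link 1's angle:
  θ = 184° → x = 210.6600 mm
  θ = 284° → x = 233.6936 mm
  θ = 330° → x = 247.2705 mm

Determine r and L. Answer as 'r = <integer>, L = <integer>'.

constraint per measurement: (x − r cos θ)² + (r sin θ − e)² = L²
subtracting the θ₁ and θ₂ equations cancels the r² and L² terms:
r = (x₁² − x₂²) / (2[(x₁cos θ₁ + e sin θ₁) − (x₂cos θ₂ + e sin θ₂)]) = 20.0000 → r = 20
L² = (x₁ − r cos θ₁)² + (r sin θ₁ − e)² = 53360.9924 → L = 231.0000 → L = 231
check at θ₃=330°: x = 247.2705 (printed 247.2705) ✓

r = 20, L = 231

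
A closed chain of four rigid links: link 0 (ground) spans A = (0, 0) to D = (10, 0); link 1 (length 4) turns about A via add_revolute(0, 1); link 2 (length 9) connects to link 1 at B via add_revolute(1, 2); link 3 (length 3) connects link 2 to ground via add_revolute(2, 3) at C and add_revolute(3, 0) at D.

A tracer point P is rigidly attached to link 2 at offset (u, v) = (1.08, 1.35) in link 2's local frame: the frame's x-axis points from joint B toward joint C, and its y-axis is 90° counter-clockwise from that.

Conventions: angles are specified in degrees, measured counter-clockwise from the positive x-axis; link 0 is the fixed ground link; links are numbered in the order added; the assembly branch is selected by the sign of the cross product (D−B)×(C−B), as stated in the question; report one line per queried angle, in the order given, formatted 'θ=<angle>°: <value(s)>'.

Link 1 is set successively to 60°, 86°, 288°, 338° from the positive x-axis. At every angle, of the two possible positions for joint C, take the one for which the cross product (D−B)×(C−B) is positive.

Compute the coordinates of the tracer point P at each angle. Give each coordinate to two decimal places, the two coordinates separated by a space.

A=(0,0), D=(10.00,0)
θ=60°: B = A + 4.00·(cos60°, sin60°) = (2.0000, 3.4641)
θ=60°: |BD| = 8.7178
θ=60°: circle(B,9.00) ∩ circle(D,3.00): a=8.4884, h=2.9912
θ=60°:   candidates: C₊=(10.9781,2.8361) cross=26.077; C₋=(8.6009,-2.6538) cross=-26.077
θ=60°:   branch + wants cross > 0 → take C=(10.9781,2.8361) (cross=26.077)
θ=60°: ex = (C−B)/|BC| = (0.9976,-0.0698); ey = (0.0698,0.9976)
θ=60°: P = B + 1.08·ex + 1.35·ey = (3.1716,4.7354)
θ=86°: B = A + 4.00·(cos86°, sin86°) = (0.2790, 3.9903)
θ=86°: |BD| = 10.5081
θ=86°: circle(B,9.00) ∩ circle(D,3.00): a=8.6800, h=2.3787
θ=86°:   candidates: C₊=(9.2121,2.8947) cross=24.995; C₋=(7.4056,-1.5063) cross=-24.995
θ=86°:   branch + wants cross > 0 → take C=(9.2121,2.8947) (cross=24.995)
θ=86°: ex = (C−B)/|BC| = (0.9926,-0.1217); ey = (0.1217,0.9926)
θ=86°: P = B + 1.08·ex + 1.35·ey = (1.5153,5.1987)
θ=288°: B = A + 4.00·(cos288°, sin288°) = (1.2361, -3.8042)
θ=288°: |BD| = 9.5540
θ=288°: circle(B,9.00) ∩ circle(D,3.00): a=8.5451, h=2.8253
θ=288°:   candidates: C₊=(7.9495,2.1899) cross=26.992; C₋=(10.1995,-2.9934) cross=-26.992
θ=288°:   branch + wants cross > 0 → take C=(7.9495,2.1899) (cross=26.992)
θ=288°: ex = (C−B)/|BC| = (0.7459,0.6660); ey = (-0.6660,0.7459)
θ=288°: P = B + 1.08·ex + 1.35·ey = (1.1426,-2.0779)
θ=338°: B = A + 4.00·(cos338°, sin338°) = (3.7087, -1.4984)
θ=338°: |BD| = 6.4672
θ=338°: circle(B,9.00) ∩ circle(D,3.00): a=8.8001, h=1.8862
θ=338°:   candidates: C₊=(11.8324,2.3754) cross=12.198; C₋=(12.7064,-1.2943) cross=-12.198
θ=338°:   branch + wants cross > 0 → take C=(11.8324,2.3754) (cross=12.198)
θ=338°: ex = (C−B)/|BC| = (0.9026,0.4304); ey = (-0.4304,0.9026)
θ=338°: P = B + 1.08·ex + 1.35·ey = (4.1025,0.1850)

θ=60°: 3.17 4.74
θ=86°: 1.52 5.20
θ=288°: 1.14 -2.08
θ=338°: 4.10 0.18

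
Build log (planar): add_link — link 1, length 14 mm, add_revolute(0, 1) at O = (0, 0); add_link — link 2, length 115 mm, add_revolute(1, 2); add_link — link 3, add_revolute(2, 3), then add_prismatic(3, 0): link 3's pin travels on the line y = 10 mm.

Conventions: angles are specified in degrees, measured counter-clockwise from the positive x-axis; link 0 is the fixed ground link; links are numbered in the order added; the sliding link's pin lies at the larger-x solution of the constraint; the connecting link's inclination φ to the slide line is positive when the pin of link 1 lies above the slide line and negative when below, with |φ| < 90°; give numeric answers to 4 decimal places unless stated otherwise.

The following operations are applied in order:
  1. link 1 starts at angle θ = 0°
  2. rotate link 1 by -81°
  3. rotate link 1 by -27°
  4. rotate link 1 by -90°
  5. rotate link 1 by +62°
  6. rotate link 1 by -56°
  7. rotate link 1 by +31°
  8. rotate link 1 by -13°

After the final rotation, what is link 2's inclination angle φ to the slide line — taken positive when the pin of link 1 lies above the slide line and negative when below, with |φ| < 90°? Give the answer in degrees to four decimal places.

geometry: r = 14 mm, L = 115 mm, e = 10 mm; θ starts at 0°
rotate link 1 by -81°: θ ← 0° -81° = -81°
rotate link 1 by -27°: θ ← -81° -27° = -108°
rotate link 1 by -90°: θ ← -108° -90° = -198°
rotate link 1 by +62°: θ ← -198° +62° = -136°
rotate link 1 by -56°: θ ← -136° -56° = -192°
rotate link 1 by +31°: θ ← -192° +31° = -161°
rotate link 1 by -13°: θ ← -161° -13° = -174°
h = r sin θ − e = -1.463398 − 10 = -11.463398
sin φ = h / L = -11.463398 / 115 = -0.09968173
φ = arcsin(-0.09968173) = -5.720843°

-5.7208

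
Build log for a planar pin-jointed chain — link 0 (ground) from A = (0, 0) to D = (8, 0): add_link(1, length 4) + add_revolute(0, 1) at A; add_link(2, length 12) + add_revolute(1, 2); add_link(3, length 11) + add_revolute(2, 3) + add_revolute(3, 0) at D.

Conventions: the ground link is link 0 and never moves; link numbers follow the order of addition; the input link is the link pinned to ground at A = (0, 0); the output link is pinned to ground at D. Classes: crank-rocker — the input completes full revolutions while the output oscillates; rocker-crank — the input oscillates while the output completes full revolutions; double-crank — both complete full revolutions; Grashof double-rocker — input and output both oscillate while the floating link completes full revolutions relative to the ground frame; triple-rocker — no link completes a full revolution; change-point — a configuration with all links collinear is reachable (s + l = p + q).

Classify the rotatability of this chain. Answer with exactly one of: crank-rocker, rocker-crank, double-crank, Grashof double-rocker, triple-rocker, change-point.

lengths: ground=8, input=4, coupler=12, output=11
sorted: s=4 (shortest), l=12 (longest), p+q=19
s + l = 16 vs p + q = 19
s + l < p + q (Grashof) with shortest = input link → crank-rocker

crank-rocker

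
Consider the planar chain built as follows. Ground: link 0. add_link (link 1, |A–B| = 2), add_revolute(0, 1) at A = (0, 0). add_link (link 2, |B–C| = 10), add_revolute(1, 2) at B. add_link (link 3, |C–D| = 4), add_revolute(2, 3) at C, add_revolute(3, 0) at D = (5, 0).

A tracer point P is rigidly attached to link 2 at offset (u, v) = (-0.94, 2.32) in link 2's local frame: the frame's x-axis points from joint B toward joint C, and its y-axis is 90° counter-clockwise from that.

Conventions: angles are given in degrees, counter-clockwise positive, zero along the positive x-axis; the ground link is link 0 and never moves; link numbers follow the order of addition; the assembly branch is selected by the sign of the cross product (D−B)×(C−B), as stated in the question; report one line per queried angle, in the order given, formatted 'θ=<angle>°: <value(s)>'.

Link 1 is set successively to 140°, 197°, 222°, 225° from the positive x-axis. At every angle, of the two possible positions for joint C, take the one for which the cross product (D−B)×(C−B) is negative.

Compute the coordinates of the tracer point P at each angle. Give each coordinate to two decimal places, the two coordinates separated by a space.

A=(0,0), D=(5.00,0)
θ=140°: B = A + 2.00·(cos140°, sin140°) = (-1.5321, 1.2856)
θ=140°: |BD| = 6.6574
θ=140°: circle(B,10.00) ∩ circle(D,4.00): a=9.6375, h=2.6682
θ=140°:   candidates: C₊=(8.4392,2.0425) cross=17.763; C₋=(7.4088,-3.1934) cross=-17.763
θ=140°:   branch - wants cross < 0 → take C=(7.4088,-3.1934) (cross=-17.763)
θ=140°: ex = (C−B)/|BC| = (0.8941,-0.4479); ey = (0.4479,0.8941)
θ=140°: P = B + -0.94·ex + 2.32·ey = (-1.3334,3.7809)
θ=197°: B = A + 2.00·(cos197°, sin197°) = (-1.9126, -0.5847)
θ=197°: |BD| = 6.9373
θ=197°: circle(B,10.00) ∩ circle(D,4.00): a=9.5229, h=3.0520
θ=197°:   candidates: C₊=(7.3191,3.2591) cross=21.173; C₋=(7.8336,-2.8232) cross=-21.173
θ=197°:   branch - wants cross < 0 → take C=(7.8336,-2.8232) (cross=-21.173)
θ=197°: ex = (C−B)/|BC| = (0.9746,-0.2238); ey = (0.2238,0.9746)
θ=197°: P = B + -0.94·ex + 2.32·ey = (-2.3094,1.8868)
θ=222°: B = A + 2.00·(cos222°, sin222°) = (-1.4863, -1.3383)
θ=222°: |BD| = 6.6229
θ=222°: circle(B,10.00) ∩ circle(D,4.00): a=9.6531, h=2.6111
θ=222°:   candidates: C₊=(7.4400,3.1696) cross=17.293; C₋=(8.4953,-1.9450) cross=-17.293
θ=222°:   branch - wants cross < 0 → take C=(8.4953,-1.9450) (cross=-17.293)
θ=222°: ex = (C−B)/|BC| = (0.9982,-0.0607); ey = (0.0607,0.9982)
θ=222°: P = B + -0.94·ex + 2.32·ey = (-2.2838,1.0345)
θ=225°: B = A + 2.00·(cos225°, sin225°) = (-1.4142, -1.4142)
θ=225°: |BD| = 6.5683
θ=225°: circle(B,10.00) ∩ circle(D,4.00): a=9.6785, h=2.5152
θ=225°:   candidates: C₊=(7.4957,3.1259) cross=16.521; C₋=(8.5789,-1.7866) cross=-16.521
θ=225°:   branch - wants cross < 0 → take C=(8.5789,-1.7866) (cross=-16.521)
θ=225°: ex = (C−B)/|BC| = (0.9993,-0.0372); ey = (0.0372,0.9993)
θ=225°: P = B + -0.94·ex + 2.32·ey = (-2.2672,0.9392)

θ=140°: -1.33 3.78
θ=197°: -2.31 1.89
θ=222°: -2.28 1.03
θ=225°: -2.27 0.94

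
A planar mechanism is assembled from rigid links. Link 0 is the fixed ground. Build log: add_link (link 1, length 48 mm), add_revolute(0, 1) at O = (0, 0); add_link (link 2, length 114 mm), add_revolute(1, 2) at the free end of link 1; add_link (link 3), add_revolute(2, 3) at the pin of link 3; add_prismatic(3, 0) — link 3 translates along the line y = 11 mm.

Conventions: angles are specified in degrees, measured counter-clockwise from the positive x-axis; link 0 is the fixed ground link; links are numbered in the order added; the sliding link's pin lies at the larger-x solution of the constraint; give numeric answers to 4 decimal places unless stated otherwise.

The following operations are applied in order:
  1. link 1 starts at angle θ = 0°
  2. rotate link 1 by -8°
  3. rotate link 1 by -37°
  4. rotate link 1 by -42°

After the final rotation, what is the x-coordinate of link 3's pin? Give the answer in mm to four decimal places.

geometry: r = 48 mm, L = 114 mm, e = 11 mm; θ starts at 0°
rotate link 1 by -8°: θ ← 0° -8° = -8°
rotate link 1 by -37°: θ ← -8° -37° = -45°
rotate link 1 by -42°: θ ← -45° -42° = -87°
crank pin P = (r cos θ, r sin θ) = (2.512126, -47.934218)
h = r sin θ − e = -47.934218 − 11 = -58.934218
x = r cos θ + √(L² − h²) = 2.512126 + 97.584620 = 100.096746

100.0967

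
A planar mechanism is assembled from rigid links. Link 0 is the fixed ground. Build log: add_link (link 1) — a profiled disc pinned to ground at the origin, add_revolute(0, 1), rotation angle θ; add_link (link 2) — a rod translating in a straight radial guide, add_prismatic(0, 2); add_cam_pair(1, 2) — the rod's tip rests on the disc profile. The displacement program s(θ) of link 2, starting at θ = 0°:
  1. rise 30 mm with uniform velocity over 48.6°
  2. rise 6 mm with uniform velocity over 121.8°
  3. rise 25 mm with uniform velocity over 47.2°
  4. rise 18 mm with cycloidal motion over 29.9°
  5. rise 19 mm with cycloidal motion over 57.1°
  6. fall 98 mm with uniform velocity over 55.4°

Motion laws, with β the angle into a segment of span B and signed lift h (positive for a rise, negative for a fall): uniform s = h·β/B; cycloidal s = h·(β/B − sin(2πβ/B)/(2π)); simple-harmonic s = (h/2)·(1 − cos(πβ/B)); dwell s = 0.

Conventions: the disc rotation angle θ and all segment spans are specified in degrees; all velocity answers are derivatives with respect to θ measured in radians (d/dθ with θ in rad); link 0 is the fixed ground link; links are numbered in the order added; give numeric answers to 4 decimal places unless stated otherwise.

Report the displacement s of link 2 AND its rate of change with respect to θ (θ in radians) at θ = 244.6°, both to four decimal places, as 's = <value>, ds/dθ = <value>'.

seg 1 [0°–48.6°] uniform, h=30: full span → s += 30 → s = 30.0000
seg 2 [48.6°–170.4°] uniform, h=6: full span → s += 6 → s = 36.0000
seg 3 [170.4°–217.6°] uniform, h=25: full span → s += 25 → s = 61.0000
seg 4 [217.6°–247.5°] cycloidal, h=18: θ=244.6° here. β=27, B=29.9. 18·(0.9030 − sin(2π·0.9030)/(2π)) = 17.8939 → s = 78.8939
velocity in seg [217.6°–247.5°] (cycloidal), θ in radians: β = 27° = 0.4712 rad, B = 29.9° = 0.5219 rad; ds/dθ = (h/B)(1 − cos(2πβ/B)) = (18/0.5219)(1 − cos(2π·0.9030)) = 6.209047 mm/rad

s = 78.8939, ds/dθ = 6.2090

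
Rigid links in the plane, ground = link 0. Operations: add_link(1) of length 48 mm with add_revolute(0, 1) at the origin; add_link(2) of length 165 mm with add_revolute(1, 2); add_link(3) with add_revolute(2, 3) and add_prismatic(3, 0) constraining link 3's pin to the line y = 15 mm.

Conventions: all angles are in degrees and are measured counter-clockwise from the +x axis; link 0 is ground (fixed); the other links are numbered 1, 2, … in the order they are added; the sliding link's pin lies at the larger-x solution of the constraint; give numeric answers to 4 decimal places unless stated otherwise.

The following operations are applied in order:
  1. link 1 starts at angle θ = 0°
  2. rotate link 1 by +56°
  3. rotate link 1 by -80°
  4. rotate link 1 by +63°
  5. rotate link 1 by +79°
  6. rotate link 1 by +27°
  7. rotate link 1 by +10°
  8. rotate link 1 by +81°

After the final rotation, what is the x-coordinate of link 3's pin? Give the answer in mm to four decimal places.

geometry: r = 48 mm, L = 165 mm, e = 15 mm; θ starts at 0°
rotate link 1 by +56°: θ ← 0° +56° = 56°
rotate link 1 by -80°: θ ← 56° -80° = -24°
rotate link 1 by +63°: θ ← -24° +63° = 39°
rotate link 1 by +79°: θ ← 39° +79° = 118°
rotate link 1 by +27°: θ ← 118° +27° = 145°
rotate link 1 by +10°: θ ← 145° +10° = 155°
rotate link 1 by +81°: θ ← 155° +81° = 236°
crank pin P = (r cos θ, r sin θ) = (-26.841259, -39.793803)
h = r sin θ − e = -39.793803 − 15 = -54.793803
x = r cos θ + √(L² − h²) = -26.841259 + 155.636240 = 128.794980

128.7950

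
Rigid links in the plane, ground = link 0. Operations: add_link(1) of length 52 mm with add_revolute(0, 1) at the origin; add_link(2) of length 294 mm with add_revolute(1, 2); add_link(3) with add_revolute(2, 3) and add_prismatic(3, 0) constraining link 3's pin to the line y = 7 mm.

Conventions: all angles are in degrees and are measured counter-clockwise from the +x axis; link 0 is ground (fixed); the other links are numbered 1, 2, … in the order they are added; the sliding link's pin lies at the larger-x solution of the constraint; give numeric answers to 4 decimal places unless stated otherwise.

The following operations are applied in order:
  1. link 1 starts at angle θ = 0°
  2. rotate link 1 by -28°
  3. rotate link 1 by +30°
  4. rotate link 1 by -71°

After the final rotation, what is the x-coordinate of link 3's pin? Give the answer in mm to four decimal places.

geometry: r = 52 mm, L = 294 mm, e = 7 mm; θ starts at 0°
rotate link 1 by -28°: θ ← 0° -28° = -28°
rotate link 1 by +30°: θ ← -28° +30° = 2°
rotate link 1 by -71°: θ ← 2° -71° = -69°
crank pin P = (r cos θ, r sin θ) = (18.635133, -48.546182)
h = r sin θ − e = -48.546182 − 7 = -55.546182
x = r cos θ + √(L² − h²) = 18.635133 + 288.705077 = 307.340211

307.3402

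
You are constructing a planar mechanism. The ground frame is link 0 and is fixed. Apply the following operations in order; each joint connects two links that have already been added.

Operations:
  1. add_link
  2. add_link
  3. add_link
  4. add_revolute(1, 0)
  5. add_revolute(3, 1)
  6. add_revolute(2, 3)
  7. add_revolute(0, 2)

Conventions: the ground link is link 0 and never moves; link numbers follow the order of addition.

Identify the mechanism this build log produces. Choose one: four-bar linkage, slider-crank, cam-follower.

links: 4 (incl. ground); joints: 4 revolute, 0 prismatic, 0 higher (cam) pair, forming one closed loop
4 links in a single 4R loop → four-bar linkage

four-bar linkage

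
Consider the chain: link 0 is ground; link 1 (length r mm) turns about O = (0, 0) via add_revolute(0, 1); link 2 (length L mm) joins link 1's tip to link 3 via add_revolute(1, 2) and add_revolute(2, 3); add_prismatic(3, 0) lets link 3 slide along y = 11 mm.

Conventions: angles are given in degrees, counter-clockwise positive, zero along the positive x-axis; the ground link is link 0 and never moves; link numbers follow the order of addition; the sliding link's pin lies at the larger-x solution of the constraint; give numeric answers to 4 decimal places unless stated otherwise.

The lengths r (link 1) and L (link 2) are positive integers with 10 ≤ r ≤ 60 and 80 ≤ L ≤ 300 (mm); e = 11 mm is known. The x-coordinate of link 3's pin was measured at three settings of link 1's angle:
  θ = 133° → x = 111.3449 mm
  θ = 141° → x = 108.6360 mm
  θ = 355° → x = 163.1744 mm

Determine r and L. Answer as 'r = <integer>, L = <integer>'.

constraint per measurement: (x − r cos θ)² + (r sin θ − e)² = L²
subtracting the θ₁ and θ₂ equations cancels the r² and L² terms:
r = (x₁² − x₂²) / (2[(x₁cos θ₁ + e sin θ₁) − (x₂cos θ₂ + e sin θ₂)]) = 31.0001 → r = 31
L² = (x₁ − r cos θ₁)² + (r sin θ₁ − e)² = 17689.0000 → L = 133.0000 → L = 133
check at θ₃=355°: x = 163.1744 (printed 163.1744) ✓

r = 31, L = 133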